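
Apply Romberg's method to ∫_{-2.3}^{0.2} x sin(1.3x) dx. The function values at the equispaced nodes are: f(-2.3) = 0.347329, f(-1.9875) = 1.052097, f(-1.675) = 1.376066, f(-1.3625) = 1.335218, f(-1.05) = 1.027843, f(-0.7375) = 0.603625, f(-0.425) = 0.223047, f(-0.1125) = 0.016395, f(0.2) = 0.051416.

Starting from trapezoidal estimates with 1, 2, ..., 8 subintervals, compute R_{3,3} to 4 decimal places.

1.8417

R_{0,0} (trapezoid, 1 panel, h=2.5000): 0.498431
R_{1,0} (trapezoid, 2 panels, h=1.2500): 1.534019
R_{2,0} (trapezoid, 4 panels, h=0.6250): 1.766455
R_{3,0} (trapezoid, 8 panels, h=0.3125): 1.823020
R_{1,1} = 1.534019 + (1.534019 − 0.498431)/3 = 1.879215
R_{2,1} = 1.766455 + (1.766455 − 1.534019)/3 = 1.843934
R_{3,1} = 1.823020 + (1.823020 − 1.766455)/3 = 1.841875
R_{2,2} = 1.843934 + (1.843934 − 1.879215)/15 = 1.841582
R_{3,2} = 1.841875 + (1.841875 − 1.843934)/15 = 1.841738
R_{3,3} = 1.841738 + (1.841738 − 1.841582)/63 = 1.841740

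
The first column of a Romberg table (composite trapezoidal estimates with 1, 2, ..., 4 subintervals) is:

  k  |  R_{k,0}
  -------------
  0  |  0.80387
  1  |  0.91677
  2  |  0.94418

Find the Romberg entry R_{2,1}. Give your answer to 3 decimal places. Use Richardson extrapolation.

0.953

R_{2,1} = 0.94418 + (0.94418 − 0.91677)/3 = 0.95332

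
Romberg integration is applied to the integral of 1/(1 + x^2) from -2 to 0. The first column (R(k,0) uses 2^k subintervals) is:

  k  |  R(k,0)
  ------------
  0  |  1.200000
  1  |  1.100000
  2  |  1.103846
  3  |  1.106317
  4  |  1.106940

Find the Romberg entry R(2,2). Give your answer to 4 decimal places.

Richardson extrapolation on the trapezoidal column (denominator 4−1=3):
R(1,1) = (4·1.100000 − 1.200000) / 3 = 1.066667
R(2,1) = (4·1.103846 − 1.100000) / 3 = 1.105128
R(2,2) = 1.105128 + (1.105128 − 1.066667)/15 = 1.107692

1.1077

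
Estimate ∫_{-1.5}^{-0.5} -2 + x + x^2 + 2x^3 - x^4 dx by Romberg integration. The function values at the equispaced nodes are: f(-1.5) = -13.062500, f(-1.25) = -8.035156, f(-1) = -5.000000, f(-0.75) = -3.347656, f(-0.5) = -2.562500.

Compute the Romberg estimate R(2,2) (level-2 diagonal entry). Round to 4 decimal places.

-5.9292

R(0,0) (trapezoid, 1 panel, h=1.0000): -7.812500
R(1,0) (trapezoid, 2 panels, h=0.5000): -6.406250
R(2,0) (trapezoid, 4 panels, h=0.2500): -6.048828
R(1,1) = -6.406250 + (-6.406250 − (-7.812500))/3 = -5.937500
R(2,1) = -6.048828 + (-6.048828 − (-6.406250))/3 = -5.929687
R(2,2) = -5.929687 + (-5.929687 − (-5.937500))/15 = -5.929166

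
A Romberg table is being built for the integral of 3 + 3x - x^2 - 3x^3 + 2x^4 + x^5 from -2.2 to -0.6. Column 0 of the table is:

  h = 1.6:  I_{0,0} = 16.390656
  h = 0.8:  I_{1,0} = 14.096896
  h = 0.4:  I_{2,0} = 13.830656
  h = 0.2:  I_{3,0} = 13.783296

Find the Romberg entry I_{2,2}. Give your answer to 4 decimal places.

Richardson extrapolation on the trapezoidal column (denominator 4−1=3):
I_{1,1} = 14.096896 + (14.096896 − 16.390656)/3 = 13.332309
I_{2,1} = (4·13.830656 − 14.096896) / 3 = 13.741909
I_{2,2} = (16·13.741909 − 13.332309) / 15 = 13.769216

13.7692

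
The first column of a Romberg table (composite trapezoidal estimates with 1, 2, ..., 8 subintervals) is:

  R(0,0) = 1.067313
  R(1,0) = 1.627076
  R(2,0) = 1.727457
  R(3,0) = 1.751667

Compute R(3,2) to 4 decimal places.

1.7597

Richardson extrapolation on the trapezoidal column (denominator 4−1=3):
R(2,1) = (4·1.727457 − 1.627076) / 3 = 1.760917
R(3,1) = (4·1.751667 − 1.727457) / 3 = 1.759737
R(3,2) = 1.759737 + (1.759737 − 1.760917)/15 = 1.759658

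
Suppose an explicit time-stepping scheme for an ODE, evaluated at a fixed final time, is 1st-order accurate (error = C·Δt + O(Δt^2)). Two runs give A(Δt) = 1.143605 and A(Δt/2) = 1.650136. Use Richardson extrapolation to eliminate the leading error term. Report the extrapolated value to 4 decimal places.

Extrapolated value = (2·A(Δt/2) − A(Δt)) / (2 − 1)
= (2·1.650136 − 1.143605) / 1
= 2.156667 / 1 = 2.156667

2.1567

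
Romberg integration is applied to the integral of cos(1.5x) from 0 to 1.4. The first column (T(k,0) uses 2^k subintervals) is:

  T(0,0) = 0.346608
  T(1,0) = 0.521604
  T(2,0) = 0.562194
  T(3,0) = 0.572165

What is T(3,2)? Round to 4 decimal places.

T(2,1) = 0.562194 + (0.562194 − 0.521604)/3 = 0.575724
T(3,1) = (4·0.572165 − 0.562194) / 3 = 0.575489
T(3,2) = 0.575489 + (0.575489 − 0.575724)/15 = 0.575473

0.5755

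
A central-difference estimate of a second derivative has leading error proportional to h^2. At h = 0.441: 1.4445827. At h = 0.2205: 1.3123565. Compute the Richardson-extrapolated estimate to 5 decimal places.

1.26828

The leading error scales as h^2; refining by a factor of 2 reduces it by 2^2 = 4.
Extrapolated value = (4·A(h/2) − A(h)) / (4 − 1)
= (4·1.3123565 − 1.4445827) / 3
= 3.8048433 / 3 = 1.2682811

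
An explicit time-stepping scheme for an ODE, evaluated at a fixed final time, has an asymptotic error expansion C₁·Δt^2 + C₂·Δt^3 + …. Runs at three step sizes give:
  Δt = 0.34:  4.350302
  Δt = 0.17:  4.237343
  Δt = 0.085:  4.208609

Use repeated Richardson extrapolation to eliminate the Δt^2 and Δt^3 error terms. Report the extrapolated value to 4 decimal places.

4.1989

First eliminate the Δt^2 term (factor 2^2 = 4):
  B₁ = (4·4.237343 − 4.350302)/3 = 4.199690
  B₂ = (4·4.208609 − 4.237343)/3 = 4.199031
Then eliminate the Δt^3 term (factor 2^3 = 8):
  (8·4.199031 − 4.199690)/7 = 4.198937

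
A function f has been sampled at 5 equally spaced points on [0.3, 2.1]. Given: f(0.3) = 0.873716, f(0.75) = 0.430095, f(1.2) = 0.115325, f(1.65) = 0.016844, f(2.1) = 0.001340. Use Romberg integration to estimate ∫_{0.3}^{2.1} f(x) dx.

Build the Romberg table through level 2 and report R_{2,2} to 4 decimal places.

R_{0,0} (trapezoid, 1 panel, h=1.8000): 0.787550
R_{1,0} (trapezoid, 2 panels, h=0.9000): 0.497568
R_{2,0} (trapezoid, 4 panels, h=0.4500): 0.449906
R_{1,1} = 0.497568 + (0.497568 − 0.787550)/3 = 0.400907
R_{2,1} = 0.449906 + (0.449906 − 0.497568)/3 = 0.434019
R_{2,2} = 0.434019 + (0.434019 − 0.400907)/15 = 0.436226

0.4362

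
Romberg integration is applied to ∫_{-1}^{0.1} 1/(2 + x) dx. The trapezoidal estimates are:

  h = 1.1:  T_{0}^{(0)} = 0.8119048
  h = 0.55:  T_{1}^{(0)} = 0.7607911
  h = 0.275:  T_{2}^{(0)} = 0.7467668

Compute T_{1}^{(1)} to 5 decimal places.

Richardson extrapolation on the trapezoidal column (denominator 4−1=3):
T_{1}^{(1)} = 0.7607911 + (0.7607911 − 0.8119048)/3 = 0.7437532

0.74375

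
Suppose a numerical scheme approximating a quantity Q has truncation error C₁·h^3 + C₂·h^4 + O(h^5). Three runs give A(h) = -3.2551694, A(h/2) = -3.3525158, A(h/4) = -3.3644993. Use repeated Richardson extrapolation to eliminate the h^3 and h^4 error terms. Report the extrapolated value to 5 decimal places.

First eliminate the h^3 term (factor 2^3 = 8):
  B₁ = (8·(-3.3525158) − (-3.2551694))/7 = -3.3664224
  B₂ = (8·(-3.3644993) − (-3.3525158))/7 = -3.3662112
Then eliminate the h^4 term (factor 2^4 = 16):
  (16·(-3.3662112) − (-3.3664224))/15 = -3.3661971

-3.36620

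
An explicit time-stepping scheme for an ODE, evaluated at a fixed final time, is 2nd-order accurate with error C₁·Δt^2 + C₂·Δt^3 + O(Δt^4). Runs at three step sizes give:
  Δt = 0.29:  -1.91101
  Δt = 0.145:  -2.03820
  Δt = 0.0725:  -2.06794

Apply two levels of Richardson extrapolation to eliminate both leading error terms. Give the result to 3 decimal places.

-2.077

First eliminate the Δt^2 term (factor 2^2 = 4):
  B₁ = (4·(-2.03820) − (-1.91101))/3 = -2.08060
  B₂ = (4·(-2.06794) − (-2.03820))/3 = -2.07785
Then eliminate the Δt^3 term (factor 2^3 = 8):
  (8·(-2.07785) − (-2.08060))/7 = -2.07746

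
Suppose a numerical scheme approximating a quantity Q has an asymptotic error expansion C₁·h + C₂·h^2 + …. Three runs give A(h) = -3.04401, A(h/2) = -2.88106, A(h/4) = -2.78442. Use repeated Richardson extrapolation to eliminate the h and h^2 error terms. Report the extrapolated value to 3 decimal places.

First eliminate the h term (factor 2^1 = 2):
  B₁ = (2·(-2.88106) − (-3.04401))/1 = -2.71811
  B₂ = (2·(-2.78442) − (-2.88106))/1 = -2.68778
Then eliminate the h^2 term (factor 2^2 = 4):
  (4·(-2.68778) − (-2.71811))/3 = -2.67767

-2.678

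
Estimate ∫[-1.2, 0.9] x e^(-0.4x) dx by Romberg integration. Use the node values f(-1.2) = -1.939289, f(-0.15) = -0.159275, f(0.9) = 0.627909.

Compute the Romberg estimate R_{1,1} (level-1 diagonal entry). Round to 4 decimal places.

R_{0,0} (trapezoid, 1 panel, h=2.1000): -1.376949
R_{1,0} (trapezoid, 2 panels, h=1.0500): -0.855713
R_{1,1} = -0.855713 + (-0.855713 − (-1.376949))/3 = -0.681968

-0.6820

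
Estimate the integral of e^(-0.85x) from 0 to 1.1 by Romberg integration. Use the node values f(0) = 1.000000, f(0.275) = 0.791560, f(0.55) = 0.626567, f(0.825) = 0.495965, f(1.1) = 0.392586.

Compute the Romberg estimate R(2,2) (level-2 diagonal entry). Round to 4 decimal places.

0.7146

R(0,0) (trapezoid, 1 panel, h=1.1000): 0.765922
R(1,0) (trapezoid, 2 panels, h=0.5500): 0.727573
R(2,0) (trapezoid, 4 panels, h=0.2750): 0.717856
R(1,1) = 0.727573 + (0.727573 − 0.765922)/3 = 0.714790
R(2,1) = 0.717856 + (0.717856 − 0.727573)/3 = 0.714617
R(2,2) = 0.714617 + (0.714617 − 0.714790)/15 = 0.714605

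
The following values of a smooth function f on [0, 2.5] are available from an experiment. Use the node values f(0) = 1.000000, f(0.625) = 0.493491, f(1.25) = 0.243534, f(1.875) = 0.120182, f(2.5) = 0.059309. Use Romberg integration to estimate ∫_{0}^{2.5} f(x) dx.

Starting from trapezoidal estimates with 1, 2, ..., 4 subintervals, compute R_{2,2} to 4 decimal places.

0.8326

R_{0,0} (trapezoid, 1 panel, h=2.5000): 1.324136
R_{1,0} (trapezoid, 2 panels, h=1.2500): 0.966486
R_{2,0} (trapezoid, 4 panels, h=0.6250): 0.866788
R_{1,1} = 0.966486 + (0.966486 − 1.324136)/3 = 0.847269
R_{2,1} = 0.866788 + (0.866788 − 0.966486)/3 = 0.833555
R_{2,2} = 0.833555 + (0.833555 − 0.847269)/15 = 0.832641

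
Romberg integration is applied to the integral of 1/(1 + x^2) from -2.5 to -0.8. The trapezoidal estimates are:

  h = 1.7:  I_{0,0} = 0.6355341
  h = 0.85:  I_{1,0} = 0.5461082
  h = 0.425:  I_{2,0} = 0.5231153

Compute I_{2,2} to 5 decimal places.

Richardson extrapolation on the trapezoidal column (denominator 4−1=3):
I_{1,1} = (4·0.5461082 − 0.6355341) / 3 = 0.5162996
I_{2,1} = 0.5231153 + (0.5231153 − 0.5461082)/3 = 0.5154510
I_{2,2} = (16·0.5154510 − 0.5162996) / 15 = 0.5153944
(Column j=1 coincides with Simpson's rule on the same nodes.)

0.51539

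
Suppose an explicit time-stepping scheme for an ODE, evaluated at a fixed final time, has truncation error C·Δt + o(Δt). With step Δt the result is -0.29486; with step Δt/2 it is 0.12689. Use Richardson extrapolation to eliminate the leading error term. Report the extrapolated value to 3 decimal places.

0.549

The leading error scales as Δt; refining by a factor of 2 reduces it by 2^1 = 2.
Extrapolated value = (2·A(Δt/2) − A(Δt)) / (2 − 1)
= (2·0.12689 − (-0.29486)) / 1
= 0.54864 / 1 = 0.54864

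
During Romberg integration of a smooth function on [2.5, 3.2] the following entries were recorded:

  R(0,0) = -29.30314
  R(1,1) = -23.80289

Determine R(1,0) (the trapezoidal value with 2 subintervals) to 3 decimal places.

From R(1,1) = (4·R(1,0) − R(0,0))/3, solve for R(1,0):
4·R(1,0) = 3·(-23.80289) + (-29.30314) = -100.71181
R(1,0) = -25.17795

-25.178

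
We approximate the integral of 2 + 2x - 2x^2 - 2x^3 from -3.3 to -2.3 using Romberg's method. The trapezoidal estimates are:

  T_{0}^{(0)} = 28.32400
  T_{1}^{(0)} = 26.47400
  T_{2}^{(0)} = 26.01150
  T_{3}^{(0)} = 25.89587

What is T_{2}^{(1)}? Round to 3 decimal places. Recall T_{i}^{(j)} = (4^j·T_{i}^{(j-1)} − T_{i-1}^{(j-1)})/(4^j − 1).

25.857

Richardson extrapolation on the trapezoidal column (denominator 4−1=3):
T_{2}^{(1)} = (4·26.01150 − 26.47400) / 3 = 25.85733
(Column j=1 coincides with Simpson's rule on the same nodes.)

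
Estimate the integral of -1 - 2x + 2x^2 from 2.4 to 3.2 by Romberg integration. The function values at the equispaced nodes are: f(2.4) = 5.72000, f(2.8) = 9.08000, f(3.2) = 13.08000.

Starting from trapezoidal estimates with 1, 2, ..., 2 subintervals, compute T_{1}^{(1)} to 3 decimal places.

T_{0}^{(0)} (trapezoid, 1 panel, h=0.8000): 7.52000
T_{1}^{(0)} (trapezoid, 2 panels, h=0.4000): 7.39200
T_{1}^{(1)} = 7.39200 + (7.39200 − 7.52000)/3 = 7.34933

7.349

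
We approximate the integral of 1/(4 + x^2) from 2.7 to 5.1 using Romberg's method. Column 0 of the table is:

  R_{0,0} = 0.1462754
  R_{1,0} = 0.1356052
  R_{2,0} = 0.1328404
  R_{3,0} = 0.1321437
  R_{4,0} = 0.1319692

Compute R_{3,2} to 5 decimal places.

0.13191

Richardson extrapolation on the trapezoidal column (denominator 4−1=3):
R_{2,1} = (4·0.1328404 − 0.1356052) / 3 = 0.1319188
R_{3,1} = (4·0.1321437 − 0.1328404) / 3 = 0.1319115
R_{3,2} = (16·0.1319115 − 0.1319188) / 15 = 0.1319110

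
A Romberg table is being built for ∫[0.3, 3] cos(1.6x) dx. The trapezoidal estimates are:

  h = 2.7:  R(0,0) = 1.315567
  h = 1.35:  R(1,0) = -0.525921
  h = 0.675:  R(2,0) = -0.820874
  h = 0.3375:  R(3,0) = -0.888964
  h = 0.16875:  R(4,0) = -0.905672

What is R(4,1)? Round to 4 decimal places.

Richardson extrapolation on the trapezoidal column (denominator 4−1=3):
R(4,1) = (4·(-0.905672) − (-0.888964)) / 3 = -0.911241

-0.9112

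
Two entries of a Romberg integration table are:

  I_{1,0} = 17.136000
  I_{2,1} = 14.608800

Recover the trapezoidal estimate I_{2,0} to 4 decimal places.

From I_{2,1} = (4·I_{2,0} − I_{1,0})/3, solve for I_{2,0}:
4·I_{2,0} = 3·14.608800 + 17.136000 = 60.962400
I_{2,0} = 15.240600

15.2406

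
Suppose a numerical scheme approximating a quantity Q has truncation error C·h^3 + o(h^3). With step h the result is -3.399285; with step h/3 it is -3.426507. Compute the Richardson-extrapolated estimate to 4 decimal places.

-3.4276

The leading error scales as h^3; refining by a factor of 3 reduces it by 3^3 = 27.
Extrapolated value = (27·A(h/3) − A(h)) / (27 − 1)
= (27·(-3.426507) − (-3.399285)) / 26
= -89.116404 / 26 = -3.427554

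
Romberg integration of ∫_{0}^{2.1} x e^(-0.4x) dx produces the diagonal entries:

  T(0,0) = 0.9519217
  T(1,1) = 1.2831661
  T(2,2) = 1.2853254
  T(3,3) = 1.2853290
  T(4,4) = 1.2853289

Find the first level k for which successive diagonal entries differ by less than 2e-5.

k = 3

|T(1,1) − T(0,0)| = 0.3312444 ≥ 2e-5
|T(2,2) − T(1,1)| = 0.0021593 ≥ 2e-5
|T(3,3) − T(2,2)| = 0.0000036 < 2e-5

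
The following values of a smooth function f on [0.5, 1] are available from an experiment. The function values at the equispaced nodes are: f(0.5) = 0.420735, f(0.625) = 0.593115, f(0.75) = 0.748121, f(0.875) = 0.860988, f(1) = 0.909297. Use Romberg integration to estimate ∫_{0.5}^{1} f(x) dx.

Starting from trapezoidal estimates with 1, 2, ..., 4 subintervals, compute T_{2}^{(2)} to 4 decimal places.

0.3601

T_{0}^{(0)} (trapezoid, 1 panel, h=0.5000): 0.332508
T_{1}^{(0)} (trapezoid, 2 panels, h=0.2500): 0.353284
T_{2}^{(0)} (trapezoid, 4 panels, h=0.1250): 0.358405
T_{1}^{(1)} = 0.353284 + (0.353284 − 0.332508)/3 = 0.360209
T_{2}^{(1)} = 0.358405 + (0.358405 − 0.353284)/3 = 0.360112
T_{2}^{(2)} = 0.360112 + (0.360112 − 0.360209)/15 = 0.360106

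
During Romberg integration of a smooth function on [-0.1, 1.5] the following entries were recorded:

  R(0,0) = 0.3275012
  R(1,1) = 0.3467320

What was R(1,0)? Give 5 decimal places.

From R(1,1) = (4·R(1,0) − R(0,0))/3, solve for R(1,0):
4·R(1,0) = 3·0.3467320 + 0.3275012 = 1.3676972
R(1,0) = 0.3419243

0.34192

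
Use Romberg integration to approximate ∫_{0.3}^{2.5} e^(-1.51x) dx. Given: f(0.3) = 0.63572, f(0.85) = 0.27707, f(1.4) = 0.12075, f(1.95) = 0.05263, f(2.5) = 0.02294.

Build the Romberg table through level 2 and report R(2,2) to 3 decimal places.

R(0,0) (trapezoid, 1 panel, h=2.2000): 0.72453
R(1,0) (trapezoid, 2 panels, h=1.1000): 0.49509
R(2,0) (trapezoid, 4 panels, h=0.5500): 0.42888
R(1,1) = 0.49509 + (0.49509 − 0.72453)/3 = 0.41861
R(2,1) = 0.42888 + (0.42888 − 0.49509)/3 = 0.40681
R(2,2) = 0.40681 + (0.40681 − 0.41861)/15 = 0.40602

0.406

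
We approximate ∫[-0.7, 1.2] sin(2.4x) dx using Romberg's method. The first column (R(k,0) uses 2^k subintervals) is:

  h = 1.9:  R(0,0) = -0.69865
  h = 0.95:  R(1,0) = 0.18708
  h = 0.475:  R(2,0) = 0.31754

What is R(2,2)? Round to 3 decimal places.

Richardson extrapolation on the trapezoidal column (denominator 4−1=3):
R(1,1) = (4·0.18708 − (-0.69865)) / 3 = 0.48232
R(2,1) = (4·0.31754 − 0.18708) / 3 = 0.36103
R(2,2) = (16·0.36103 − 0.48232) / 15 = 0.35294

0.353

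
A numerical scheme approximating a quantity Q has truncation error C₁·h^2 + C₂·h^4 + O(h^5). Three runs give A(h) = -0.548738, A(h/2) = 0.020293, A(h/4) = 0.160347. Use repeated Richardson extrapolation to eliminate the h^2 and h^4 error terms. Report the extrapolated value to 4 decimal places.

0.2068

First eliminate the h^2 term (factor 2^2 = 4):
  B₁ = (4·0.020293 − (-0.548738))/3 = 0.209970
  B₂ = (4·0.160347 − 0.020293)/3 = 0.207032
Then eliminate the h^4 term (factor 2^4 = 16):
  (16·0.207032 − 0.209970)/15 = 0.206836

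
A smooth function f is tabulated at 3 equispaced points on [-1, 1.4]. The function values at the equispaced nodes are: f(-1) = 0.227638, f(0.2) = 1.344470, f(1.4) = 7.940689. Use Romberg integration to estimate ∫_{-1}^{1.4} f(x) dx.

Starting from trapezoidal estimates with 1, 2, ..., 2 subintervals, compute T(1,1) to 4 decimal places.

5.4185

T(0,0) (trapezoid, 1 panel, h=2.4000): 9.801992
T(1,0) (trapezoid, 2 panels, h=1.2000): 6.514360
T(1,1) = 6.514360 + (6.514360 − 9.801992)/3 = 5.418483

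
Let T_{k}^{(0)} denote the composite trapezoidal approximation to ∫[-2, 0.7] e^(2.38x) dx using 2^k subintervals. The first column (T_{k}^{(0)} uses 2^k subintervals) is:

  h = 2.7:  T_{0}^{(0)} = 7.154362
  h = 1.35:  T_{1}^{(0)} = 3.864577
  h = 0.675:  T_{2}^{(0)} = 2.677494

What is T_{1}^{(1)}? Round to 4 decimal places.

T_{1}^{(1)} = 3.864577 + (3.864577 − 7.154362)/3 = 2.767982
(Column j=1 coincides with Simpson's rule on the same nodes.)

2.7680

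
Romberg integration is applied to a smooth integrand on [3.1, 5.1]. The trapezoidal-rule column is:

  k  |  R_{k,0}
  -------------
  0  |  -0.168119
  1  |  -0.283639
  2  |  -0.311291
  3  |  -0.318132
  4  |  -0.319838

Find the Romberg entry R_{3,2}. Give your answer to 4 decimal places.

-0.3204

Richardson extrapolation on the trapezoidal column (denominator 4−1=3):
R_{2,1} = (4·(-0.311291) − (-0.283639)) / 3 = -0.320508
R_{3,1} = (4·(-0.318132) − (-0.311291)) / 3 = -0.320412
R_{3,2} = -0.320412 + (-0.320412 − (-0.320508))/15 = -0.320406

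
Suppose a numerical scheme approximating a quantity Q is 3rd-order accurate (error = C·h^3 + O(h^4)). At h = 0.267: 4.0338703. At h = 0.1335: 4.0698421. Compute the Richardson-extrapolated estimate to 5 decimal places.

The leading error scales as h^3; refining by a factor of 2 reduces it by 2^3 = 8.
Extrapolated value = (8·A(h/2) − A(h)) / (8 − 1)
= (8·4.0698421 − 4.0338703) / 7
= 28.5248665 / 7 = 4.0749809

4.07498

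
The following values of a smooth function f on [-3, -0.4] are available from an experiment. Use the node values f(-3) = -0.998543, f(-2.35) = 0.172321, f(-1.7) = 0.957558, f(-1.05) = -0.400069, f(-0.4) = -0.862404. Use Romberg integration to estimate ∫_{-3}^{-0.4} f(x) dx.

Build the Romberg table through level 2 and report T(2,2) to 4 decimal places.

T(0,0) (trapezoid, 1 panel, h=2.6000): -2.419231
T(1,0) (trapezoid, 2 panels, h=1.3000): 0.035210
T(2,0) (trapezoid, 4 panels, h=0.6500): -0.130431
T(1,1) = 0.035210 + (0.035210 − (-2.419231))/3 = 0.853357
T(2,1) = -0.130431 + (-0.130431 − 0.035210)/3 = -0.185645
T(2,2) = -0.185645 + (-0.185645 − 0.853357)/15 = -0.254912

-0.2549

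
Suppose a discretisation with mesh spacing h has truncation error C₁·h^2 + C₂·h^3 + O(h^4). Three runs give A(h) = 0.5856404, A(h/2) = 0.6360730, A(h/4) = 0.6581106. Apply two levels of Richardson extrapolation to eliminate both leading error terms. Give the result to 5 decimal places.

0.66725

First eliminate the h^2 term (factor 2^2 = 4):
  B₁ = (4·0.6360730 − 0.5856404)/3 = 0.6528839
  B₂ = (4·0.6581106 − 0.6360730)/3 = 0.6654565
Then eliminate the h^3 term (factor 2^3 = 8):
  (8·0.6654565 − 0.6528839)/7 = 0.6672526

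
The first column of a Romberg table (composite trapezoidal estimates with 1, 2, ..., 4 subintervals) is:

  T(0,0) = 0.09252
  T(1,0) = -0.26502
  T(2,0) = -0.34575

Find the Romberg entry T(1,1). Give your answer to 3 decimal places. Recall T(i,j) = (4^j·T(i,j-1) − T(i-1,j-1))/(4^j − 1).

-0.384

T(1,1) = (4·(-0.26502) − 0.09252) / 3 = -0.38420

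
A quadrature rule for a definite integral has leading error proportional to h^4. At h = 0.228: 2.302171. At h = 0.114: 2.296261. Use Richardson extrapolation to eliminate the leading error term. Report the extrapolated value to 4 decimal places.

2.2959

Extrapolated value = (16·A(h/2) − A(h)) / (16 − 1)
= (16·2.296261 − 2.302171) / 15
= 34.438005 / 15 = 2.295867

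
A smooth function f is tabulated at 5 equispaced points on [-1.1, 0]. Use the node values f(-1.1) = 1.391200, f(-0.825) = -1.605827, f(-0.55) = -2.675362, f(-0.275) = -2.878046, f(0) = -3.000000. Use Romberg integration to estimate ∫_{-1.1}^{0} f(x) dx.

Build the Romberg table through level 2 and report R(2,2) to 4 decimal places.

-2.2837

R(0,0) (trapezoid, 1 panel, h=1.1000): -0.884840
R(1,0) (trapezoid, 2 panels, h=0.5500): -1.913869
R(2,0) (trapezoid, 4 panels, h=0.2750): -2.190000
R(1,1) = -1.913869 + (-1.913869 − (-0.884840))/3 = -2.256879
R(2,1) = -2.190000 + (-2.190000 − (-1.913869))/3 = -2.282044
R(2,2) = -2.282044 + (-2.282044 − (-2.256879))/15 = -2.283722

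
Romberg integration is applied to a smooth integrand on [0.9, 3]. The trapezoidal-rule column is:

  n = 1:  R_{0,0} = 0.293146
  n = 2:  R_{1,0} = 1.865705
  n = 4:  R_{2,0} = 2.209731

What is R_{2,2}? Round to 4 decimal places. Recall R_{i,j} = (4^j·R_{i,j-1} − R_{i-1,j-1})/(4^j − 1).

Richardson extrapolation on the trapezoidal column (denominator 4−1=3):
R_{1,1} = (4·1.865705 − 0.293146) / 3 = 2.389891
R_{2,1} = (4·2.209731 − 1.865705) / 3 = 2.324406
R_{2,2} = 2.324406 + (2.324406 − 2.389891)/15 = 2.320040

2.3200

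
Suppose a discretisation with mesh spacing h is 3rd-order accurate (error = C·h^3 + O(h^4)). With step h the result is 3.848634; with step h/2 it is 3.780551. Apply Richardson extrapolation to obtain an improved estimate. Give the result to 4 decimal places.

The leading error scales as h^3; refining by a factor of 2 reduces it by 2^3 = 8.
Extrapolated value = (8·A(h/2) − A(h)) / (8 − 1)
= (8·3.780551 − 3.848634) / 7
= 26.395774 / 7 = 3.770825

3.7708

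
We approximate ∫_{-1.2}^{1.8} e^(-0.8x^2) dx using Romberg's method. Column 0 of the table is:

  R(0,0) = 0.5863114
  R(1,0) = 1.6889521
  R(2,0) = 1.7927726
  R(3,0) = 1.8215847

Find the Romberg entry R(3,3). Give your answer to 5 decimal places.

R(1,1) = (4·1.6889521 − 0.5863114) / 3 = 2.0564990
R(2,1) = 1.7927726 + (1.7927726 − 1.6889521)/3 = 1.8273794
R(3,1) = 1.8215847 + (1.8215847 − 1.7927726)/3 = 1.8311887
R(2,2) = (16·1.8273794 − 2.0564990) / 15 = 1.8121048
R(3,2) = (16·1.8311887 − 1.8273794) / 15 = 1.8314427
R(3,3) = (64·1.8314427 − 1.8121048) / 63 = 1.8317497

1.83175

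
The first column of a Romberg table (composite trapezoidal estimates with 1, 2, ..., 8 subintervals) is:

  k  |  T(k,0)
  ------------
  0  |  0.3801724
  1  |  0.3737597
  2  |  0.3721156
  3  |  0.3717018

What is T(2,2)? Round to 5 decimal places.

T(1,1) = (4·0.3737597 − 0.3801724) / 3 = 0.3716221
T(2,1) = (4·0.3721156 − 0.3737597) / 3 = 0.3715676
T(2,2) = (16·0.3715676 − 0.3716221) / 15 = 0.3715640

0.37156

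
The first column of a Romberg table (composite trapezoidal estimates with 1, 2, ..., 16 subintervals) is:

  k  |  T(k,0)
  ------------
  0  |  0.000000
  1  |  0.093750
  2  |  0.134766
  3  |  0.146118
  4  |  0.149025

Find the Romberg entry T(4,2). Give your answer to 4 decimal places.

0.1500

Richardson extrapolation on the trapezoidal column (denominator 4−1=3):
T(3,1) = 0.146118 + (0.146118 − 0.134766)/3 = 0.149902
T(4,1) = 0.149025 + (0.149025 − 0.146118)/3 = 0.149994
T(4,2) = 0.149994 + (0.149994 − 0.149902)/15 = 0.150000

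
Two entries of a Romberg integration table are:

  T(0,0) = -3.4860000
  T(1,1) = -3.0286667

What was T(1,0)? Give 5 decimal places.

From T(1,1) = (4·T(1,0) − T(0,0))/3, solve for T(1,0):
4·T(1,0) = 3·(-3.0286667) + (-3.4860000) = -12.5720001
T(1,0) = -3.1430000

-3.14300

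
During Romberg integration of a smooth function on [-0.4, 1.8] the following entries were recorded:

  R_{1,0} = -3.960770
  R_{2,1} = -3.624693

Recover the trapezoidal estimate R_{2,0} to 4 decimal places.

From R_{2,1} = (4·R_{2,0} − R_{1,0})/3, solve for R_{2,0}:
4·R_{2,0} = 3·(-3.624693) + (-3.960770) = -14.834849
R_{2,0} = -3.708712

-3.7087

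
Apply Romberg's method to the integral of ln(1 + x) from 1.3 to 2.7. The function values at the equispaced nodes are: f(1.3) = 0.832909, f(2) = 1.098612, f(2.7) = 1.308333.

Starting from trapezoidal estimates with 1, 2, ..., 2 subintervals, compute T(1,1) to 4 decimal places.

1.5250

T(0,0) (trapezoid, 1 panel, h=1.4000): 1.498869
T(1,0) (trapezoid, 2 panels, h=0.7000): 1.518463
T(1,1) = 1.518463 + (1.518463 − 1.498869)/3 = 1.524994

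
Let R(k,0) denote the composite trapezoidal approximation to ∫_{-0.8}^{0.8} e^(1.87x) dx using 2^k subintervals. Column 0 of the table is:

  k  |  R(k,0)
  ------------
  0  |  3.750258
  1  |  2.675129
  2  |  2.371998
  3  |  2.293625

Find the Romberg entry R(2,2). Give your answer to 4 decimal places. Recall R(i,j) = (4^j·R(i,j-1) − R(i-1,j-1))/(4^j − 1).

Richardson extrapolation on the trapezoidal column (denominator 4−1=3):
R(1,1) = 2.675129 + (2.675129 − 3.750258)/3 = 2.316753
R(2,1) = (4·2.371998 − 2.675129) / 3 = 2.270954
R(2,2) = (16·2.270954 − 2.316753) / 15 = 2.267901
(Column j=1 coincides with Simpson's rule on the same nodes.)

2.2679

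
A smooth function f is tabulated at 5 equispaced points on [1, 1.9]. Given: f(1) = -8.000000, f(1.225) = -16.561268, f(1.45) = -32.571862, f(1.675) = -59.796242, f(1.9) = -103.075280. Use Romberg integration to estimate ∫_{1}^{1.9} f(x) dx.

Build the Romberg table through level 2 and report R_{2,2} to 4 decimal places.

R_{0,0} (trapezoid, 1 panel, h=0.9000): -49.983876
R_{1,0} (trapezoid, 2 panels, h=0.4500): -39.649276
R_{2,0} (trapezoid, 4 panels, h=0.2250): -37.005078
R_{1,1} = -39.649276 + (-39.649276 − (-49.983876))/3 = -36.204409
R_{2,1} = -37.005078 + (-37.005078 − (-39.649276))/3 = -36.123679
R_{2,2} = -36.123679 + (-36.123679 − (-36.204409))/15 = -36.118297

-36.1183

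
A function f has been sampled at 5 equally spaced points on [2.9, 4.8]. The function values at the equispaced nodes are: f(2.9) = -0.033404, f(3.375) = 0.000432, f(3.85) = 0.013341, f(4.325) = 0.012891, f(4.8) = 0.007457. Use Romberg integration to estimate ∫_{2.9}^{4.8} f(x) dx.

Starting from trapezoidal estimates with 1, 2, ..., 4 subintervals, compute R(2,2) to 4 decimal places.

R(0,0) (trapezoid, 1 panel, h=1.9000): -0.024650
R(1,0) (trapezoid, 2 panels, h=0.9500): 0.000349
R(2,0) (trapezoid, 4 panels, h=0.4750): 0.006503
R(1,1) = 0.000349 + (0.000349 − (-0.024650))/3 = 0.008682
R(2,1) = 0.006503 + (0.006503 − 0.000349)/3 = 0.008554
R(2,2) = 0.008554 + (0.008554 − 0.008682)/15 = 0.008545

0.0085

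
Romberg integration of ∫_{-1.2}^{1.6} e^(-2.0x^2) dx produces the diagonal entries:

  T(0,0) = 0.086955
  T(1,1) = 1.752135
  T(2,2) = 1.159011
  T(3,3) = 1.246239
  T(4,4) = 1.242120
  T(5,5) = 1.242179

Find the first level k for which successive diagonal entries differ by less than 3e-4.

k = 5

|T(1,1) − T(0,0)| = 1.665180 ≥ 3e-4
|T(2,2) − T(1,1)| = 0.593124 ≥ 3e-4
|T(3,3) − T(2,2)| = 0.087228 ≥ 3e-4
|T(4,4) − T(3,3)| = 0.004119 ≥ 3e-4
|T(5,5) − T(4,4)| = 0.000059 < 3e-4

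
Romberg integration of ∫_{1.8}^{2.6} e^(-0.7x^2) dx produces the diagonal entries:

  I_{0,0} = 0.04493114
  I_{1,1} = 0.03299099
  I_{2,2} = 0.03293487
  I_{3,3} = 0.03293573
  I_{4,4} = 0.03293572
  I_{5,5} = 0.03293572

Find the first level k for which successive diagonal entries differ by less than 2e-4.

k = 2

|I_{1,1} − I_{0,0}| = 0.01194015 ≥ 2e-4
|I_{2,2} − I_{1,1}| = 0.00005612 < 2e-4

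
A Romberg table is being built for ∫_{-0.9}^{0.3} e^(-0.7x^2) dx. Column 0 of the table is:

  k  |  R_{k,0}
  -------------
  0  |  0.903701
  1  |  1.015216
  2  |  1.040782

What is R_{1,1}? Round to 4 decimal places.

R_{1,1} = 1.015216 + (1.015216 − 0.903701)/3 = 1.052388

1.0524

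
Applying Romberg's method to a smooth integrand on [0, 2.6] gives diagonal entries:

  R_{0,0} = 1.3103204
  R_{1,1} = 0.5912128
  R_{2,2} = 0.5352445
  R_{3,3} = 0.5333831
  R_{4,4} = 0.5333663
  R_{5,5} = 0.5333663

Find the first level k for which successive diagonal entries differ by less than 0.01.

|R_{1,1} − R_{0,0}| = 0.7191076 ≥ 0.01
|R_{2,2} − R_{1,1}| = 0.0559683 ≥ 0.01
|R_{3,3} − R_{2,2}| = 0.0018614 < 0.01

k = 3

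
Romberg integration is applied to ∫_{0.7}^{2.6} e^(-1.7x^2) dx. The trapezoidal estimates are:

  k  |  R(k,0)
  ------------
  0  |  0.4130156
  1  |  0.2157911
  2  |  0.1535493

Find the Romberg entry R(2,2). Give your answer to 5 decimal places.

Richardson extrapolation on the trapezoidal column (denominator 4−1=3):
R(1,1) = (4·0.2157911 − 0.4130156) / 3 = 0.1500496
R(2,1) = (4·0.1535493 − 0.2157911) / 3 = 0.1328020
R(2,2) = (16·0.1328020 − 0.1500496) / 15 = 0.1316522

0.13165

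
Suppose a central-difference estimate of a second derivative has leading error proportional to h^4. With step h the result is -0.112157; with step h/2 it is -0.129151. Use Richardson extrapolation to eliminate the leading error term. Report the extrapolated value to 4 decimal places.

-0.1303

Extrapolated value = (16·A(h/2) − A(h)) / (16 − 1)
= (16·(-0.129151) − (-0.112157)) / 15
= -1.954259 / 15 = -0.130284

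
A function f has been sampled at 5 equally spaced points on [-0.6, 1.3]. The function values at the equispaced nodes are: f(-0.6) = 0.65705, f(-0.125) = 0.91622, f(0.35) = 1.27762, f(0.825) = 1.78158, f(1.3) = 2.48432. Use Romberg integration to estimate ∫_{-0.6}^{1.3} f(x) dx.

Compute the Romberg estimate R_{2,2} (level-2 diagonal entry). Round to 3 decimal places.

R_{0,0} (trapezoid, 1 panel, h=1.9000): 2.98430
R_{1,0} (trapezoid, 2 panels, h=0.9500): 2.70589
R_{2,0} (trapezoid, 4 panels, h=0.4750): 2.63440
R_{1,1} = 2.70589 + (2.70589 − 2.98430)/3 = 2.61309
R_{2,1} = 2.63440 + (2.63440 − 2.70589)/3 = 2.61057
R_{2,2} = 2.61057 + (2.61057 − 2.61309)/15 = 2.61040

2.610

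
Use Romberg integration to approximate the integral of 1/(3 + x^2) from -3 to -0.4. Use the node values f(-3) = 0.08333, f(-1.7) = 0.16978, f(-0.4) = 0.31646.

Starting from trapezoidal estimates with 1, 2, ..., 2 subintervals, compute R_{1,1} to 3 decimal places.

0.468

R_{0,0} (trapezoid, 1 panel, h=2.6000): 0.51973
R_{1,0} (trapezoid, 2 panels, h=1.3000): 0.48058
R_{1,1} = 0.48058 + (0.48058 − 0.51973)/3 = 0.46753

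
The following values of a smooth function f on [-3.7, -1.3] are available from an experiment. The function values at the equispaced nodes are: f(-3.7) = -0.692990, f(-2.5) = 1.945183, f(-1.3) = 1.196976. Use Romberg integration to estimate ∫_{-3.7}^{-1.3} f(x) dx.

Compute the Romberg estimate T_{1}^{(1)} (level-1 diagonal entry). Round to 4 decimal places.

T_{0}^{(0)} (trapezoid, 1 panel, h=2.4000): 0.604783
T_{1}^{(0)} (trapezoid, 2 panels, h=1.2000): 2.636611
T_{1}^{(1)} = 2.636611 + (2.636611 − 0.604783)/3 = 3.313887

3.3139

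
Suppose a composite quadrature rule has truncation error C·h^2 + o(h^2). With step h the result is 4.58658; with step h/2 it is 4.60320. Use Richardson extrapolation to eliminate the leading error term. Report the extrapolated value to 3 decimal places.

4.609

The leading error scales as h^2; refining by a factor of 2 reduces it by 2^2 = 4.
Extrapolated value = (4·A(h/2) − A(h)) / (4 − 1)
= (4·4.60320 − 4.58658) / 3
= 13.82622 / 3 = 4.60874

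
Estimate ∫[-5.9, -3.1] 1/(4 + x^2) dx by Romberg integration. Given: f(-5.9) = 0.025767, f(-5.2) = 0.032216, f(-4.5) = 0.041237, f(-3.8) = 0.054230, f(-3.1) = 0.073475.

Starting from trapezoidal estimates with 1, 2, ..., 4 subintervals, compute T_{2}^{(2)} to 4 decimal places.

0.1231

T_{0}^{(0)} (trapezoid, 1 panel, h=2.8000): 0.138939
T_{1}^{(0)} (trapezoid, 2 panels, h=1.4000): 0.127201
T_{2}^{(0)} (trapezoid, 4 panels, h=0.7000): 0.124113
T_{1}^{(1)} = 0.127201 + (0.127201 − 0.138939)/3 = 0.123288
T_{2}^{(1)} = 0.124113 + (0.124113 − 0.127201)/3 = 0.123084
T_{2}^{(2)} = 0.123084 + (0.123084 − 0.123288)/15 = 0.123070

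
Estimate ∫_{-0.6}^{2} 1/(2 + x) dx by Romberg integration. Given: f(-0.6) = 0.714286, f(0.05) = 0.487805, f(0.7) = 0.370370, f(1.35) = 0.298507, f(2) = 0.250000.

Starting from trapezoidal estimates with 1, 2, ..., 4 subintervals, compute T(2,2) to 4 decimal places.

1.0503

T(0,0) (trapezoid, 1 panel, h=2.6000): 1.253572
T(1,0) (trapezoid, 2 panels, h=1.3000): 1.108267
T(2,0) (trapezoid, 4 panels, h=0.6500): 1.065236
T(1,1) = 1.108267 + (1.108267 − 1.253572)/3 = 1.059832
T(2,1) = 1.065236 + (1.065236 − 1.108267)/3 = 1.050892
T(2,2) = 1.050892 + (1.050892 − 1.059832)/15 = 1.050296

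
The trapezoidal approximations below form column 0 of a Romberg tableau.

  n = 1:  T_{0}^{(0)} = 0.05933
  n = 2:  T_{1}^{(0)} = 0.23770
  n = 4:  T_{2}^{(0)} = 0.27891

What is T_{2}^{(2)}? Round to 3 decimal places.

Richardson extrapolation on the trapezoidal column (denominator 4−1=3):
T_{1}^{(1)} = 0.23770 + (0.23770 − 0.05933)/3 = 0.29716
T_{2}^{(1)} = (4·0.27891 − 0.23770) / 3 = 0.29265
T_{2}^{(2)} = (16·0.29265 − 0.29716) / 15 = 0.29235

0.292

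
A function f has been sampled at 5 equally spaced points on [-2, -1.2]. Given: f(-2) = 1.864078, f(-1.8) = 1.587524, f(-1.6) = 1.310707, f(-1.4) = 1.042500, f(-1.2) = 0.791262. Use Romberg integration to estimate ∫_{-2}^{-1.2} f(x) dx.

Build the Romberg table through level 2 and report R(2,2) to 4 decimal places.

1.0531

R(0,0) (trapezoid, 1 panel, h=0.8000): 1.062136
R(1,0) (trapezoid, 2 panels, h=0.4000): 1.055351
R(2,0) (trapezoid, 4 panels, h=0.2000): 1.053680
R(1,1) = 1.055351 + (1.055351 − 1.062136)/3 = 1.053089
R(2,1) = 1.053680 + (1.053680 − 1.055351)/3 = 1.053123
R(2,2) = 1.053123 + (1.053123 − 1.053089)/15 = 1.053125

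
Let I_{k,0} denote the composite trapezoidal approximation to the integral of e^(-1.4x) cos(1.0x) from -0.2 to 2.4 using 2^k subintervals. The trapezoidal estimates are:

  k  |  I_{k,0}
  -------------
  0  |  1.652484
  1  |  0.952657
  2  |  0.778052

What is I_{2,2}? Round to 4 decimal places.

I_{1,1} = 0.952657 + (0.952657 − 1.652484)/3 = 0.719381
I_{2,1} = (4·0.778052 − 0.952657) / 3 = 0.719850
I_{2,2} = 0.719850 + (0.719850 − 0.719381)/15 = 0.719881

0.7199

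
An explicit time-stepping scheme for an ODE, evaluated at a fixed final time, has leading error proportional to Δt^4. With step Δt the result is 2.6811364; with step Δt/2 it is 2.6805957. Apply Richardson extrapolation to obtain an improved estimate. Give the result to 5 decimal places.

2.68056

The leading error scales as Δt^4; refining by a factor of 2 reduces it by 2^4 = 16.
Extrapolated value = (16·A(Δt/2) − A(Δt)) / (16 − 1)
= (16·2.6805957 − 2.6811364) / 15
= 40.2083948 / 15 = 2.6805597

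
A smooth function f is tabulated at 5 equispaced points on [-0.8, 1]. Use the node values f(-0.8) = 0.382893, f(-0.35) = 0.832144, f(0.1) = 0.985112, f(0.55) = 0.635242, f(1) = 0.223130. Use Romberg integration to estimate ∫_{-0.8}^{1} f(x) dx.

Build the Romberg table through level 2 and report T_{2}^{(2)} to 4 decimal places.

1.2604

T_{0}^{(0)} (trapezoid, 1 panel, h=1.8000): 0.545421
T_{1}^{(0)} (trapezoid, 2 panels, h=0.9000): 1.159311
T_{2}^{(0)} (trapezoid, 4 panels, h=0.4500): 1.239979
T_{1}^{(1)} = 1.159311 + (1.159311 − 0.545421)/3 = 1.363941
T_{2}^{(1)} = 1.239979 + (1.239979 − 1.159311)/3 = 1.266868
T_{2}^{(2)} = 1.266868 + (1.266868 − 1.363941)/15 = 1.260396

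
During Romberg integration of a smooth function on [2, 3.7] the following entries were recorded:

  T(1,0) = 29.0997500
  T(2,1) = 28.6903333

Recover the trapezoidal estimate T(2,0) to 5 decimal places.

28.79269

From T(2,1) = (4·T(2,0) − T(1,0))/3, solve for T(2,0):
4·T(2,0) = 3·28.6903333 + 29.0997500 = 115.1707499
T(2,0) = 28.7926875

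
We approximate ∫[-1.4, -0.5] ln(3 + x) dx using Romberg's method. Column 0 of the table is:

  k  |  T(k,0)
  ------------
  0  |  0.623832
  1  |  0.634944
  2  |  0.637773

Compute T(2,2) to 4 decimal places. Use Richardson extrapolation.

Richardson extrapolation on the trapezoidal column (denominator 4−1=3):
T(1,1) = (4·0.634944 − 0.623832) / 3 = 0.638648
T(2,1) = (4·0.637773 − 0.634944) / 3 = 0.638716
T(2,2) = 0.638716 + (0.638716 − 0.638648)/15 = 0.638721

0.6387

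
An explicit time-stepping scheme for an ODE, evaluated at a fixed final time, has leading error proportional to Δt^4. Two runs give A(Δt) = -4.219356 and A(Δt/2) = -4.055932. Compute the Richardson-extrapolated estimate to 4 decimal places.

Extrapolated value = (16·A(Δt/2) − A(Δt)) / (16 − 1)
= (16·(-4.055932) − (-4.219356)) / 15
= -60.675556 / 15 = -4.045037

-4.0450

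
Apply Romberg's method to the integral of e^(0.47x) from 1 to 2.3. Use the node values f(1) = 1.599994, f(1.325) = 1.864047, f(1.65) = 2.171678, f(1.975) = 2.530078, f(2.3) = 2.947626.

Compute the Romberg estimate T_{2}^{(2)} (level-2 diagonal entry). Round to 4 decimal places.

2.8673

T_{0}^{(0)} (trapezoid, 1 panel, h=1.3000): 2.955953
T_{1}^{(0)} (trapezoid, 2 panels, h=0.6500): 2.889567
T_{2}^{(0)} (trapezoid, 4 panels, h=0.3250): 2.872874
T_{1}^{(1)} = 2.889567 + (2.889567 − 2.955953)/3 = 2.867438
T_{2}^{(1)} = 2.872874 + (2.872874 − 2.889567)/3 = 2.867310
T_{2}^{(2)} = 2.867310 + (2.867310 − 2.867438)/15 = 2.867301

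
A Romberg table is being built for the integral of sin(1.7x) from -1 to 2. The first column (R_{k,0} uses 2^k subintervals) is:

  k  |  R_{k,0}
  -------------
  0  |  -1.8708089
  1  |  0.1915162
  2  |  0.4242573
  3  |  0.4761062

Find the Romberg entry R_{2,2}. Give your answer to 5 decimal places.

Richardson extrapolation on the trapezoidal column (denominator 4−1=3):
R_{1,1} = (4·0.1915162 − (-1.8708089)) / 3 = 0.8789579
R_{2,1} = 0.4242573 + (0.4242573 − 0.1915162)/3 = 0.5018377
R_{2,2} = (16·0.5018377 − 0.8789579) / 15 = 0.4766964

0.47670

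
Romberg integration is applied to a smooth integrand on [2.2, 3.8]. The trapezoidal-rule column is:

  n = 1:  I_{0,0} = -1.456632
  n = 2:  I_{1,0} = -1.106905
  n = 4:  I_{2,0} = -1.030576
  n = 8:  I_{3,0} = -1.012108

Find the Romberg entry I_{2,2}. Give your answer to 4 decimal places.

I_{1,1} = (4·(-1.106905) − (-1.456632)) / 3 = -0.990329
I_{2,1} = -1.030576 + (-1.030576 − (-1.106905))/3 = -1.005133
I_{2,2} = (16·(-1.005133) − (-0.990329)) / 15 = -1.006120

-1.0061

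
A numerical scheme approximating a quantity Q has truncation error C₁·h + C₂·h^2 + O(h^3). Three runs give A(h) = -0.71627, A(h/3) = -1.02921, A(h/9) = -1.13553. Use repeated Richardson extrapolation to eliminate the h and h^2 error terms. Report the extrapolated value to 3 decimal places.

First eliminate the h term (factor 3^1 = 3):
  B₁ = (3·(-1.02921) − (-0.71627))/2 = -1.18568
  B₂ = (3·(-1.13553) − (-1.02921))/2 = -1.18869
Then eliminate the h^2 term (factor 3^2 = 9):
  (9·(-1.18869) − (-1.18568))/8 = -1.18907

-1.189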